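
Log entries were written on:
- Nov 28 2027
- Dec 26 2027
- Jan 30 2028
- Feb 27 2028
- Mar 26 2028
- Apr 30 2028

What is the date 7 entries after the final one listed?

Nov 26 2028

These are Sundays with 28, 35, 28, 28, 35-day gaps.
Each is the final Sunday of its month — Jan 30 2028 is past the 28th, so '4th Sunday' doesn't fit.
Last Sunday of May 2028: May 28 2028.
June 2028 ends with Sunday Jun 25 2028.
July 2028 ends with Sunday Jul 30 2028.
Last Sunday of August 2028: Aug 27 2028.
Last Sunday of September 2028: Sep 24 2028.
Last Sunday of October 2028: Oct 29 2028.
November 2028 ends with Sunday Nov 26 2028.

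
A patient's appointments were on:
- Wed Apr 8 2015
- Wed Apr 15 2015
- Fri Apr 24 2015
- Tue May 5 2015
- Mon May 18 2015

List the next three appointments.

Tue Jun 2 2015, Fri Jun 19 2015, Wed Jul 8 2015

Intervals are 7, 9, 11, 13 days — an arithmetic progression with common difference 2.
Next gap: 15 days. Mon May 18 2015 + 15 days = Tue Jun 2 2015.
Next gap: 17 days. Tue Jun 2 2015 + 17 days = Fri Jun 19 2015.
Next gap: 19 days. Fri Jun 19 2015 + 19 days = Wed Jul 8 2015.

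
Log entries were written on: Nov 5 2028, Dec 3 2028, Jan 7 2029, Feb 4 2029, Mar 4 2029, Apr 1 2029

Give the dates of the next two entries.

May 6 2029, Jun 3 2029

All dates are Sundays, 28, 35, 28, 28, 28 days apart.
Specifically, the 1st Sunday of each month.
May 2029 — 1st Sunday is May 6 2029.
June 2029 — 1st Sunday is Jun 3 2029.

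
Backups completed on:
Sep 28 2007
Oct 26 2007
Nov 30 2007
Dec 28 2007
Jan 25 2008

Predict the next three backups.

Feb 29 2008, Mar 28 2008, Apr 25 2008

These are Fridays with 28, 35, 28, 28-day gaps.
Each is the final Friday of its month — Nov 30 2007 is past the 28th, so '4th Friday' doesn't fit.
February 2008 ends with Friday Feb 29 2008.
March 2008 ends with Friday Mar 28 2008.
Last Friday of April 2008: Apr 25 2008.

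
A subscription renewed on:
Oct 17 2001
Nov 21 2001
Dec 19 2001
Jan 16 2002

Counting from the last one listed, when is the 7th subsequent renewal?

Aug 21 2002

These are Wednesdays at 28- or 35-day spacing (35, 28, 28).
The pattern: 3rd Wednesday of the month.
3rd Wednesday of February 2002: Feb 20 2002.
3rd Wednesday of March 2002: Mar 20 2002.
3rd Wednesday of April 2002: Apr 17 2002.
May 2002 — 3rd Wednesday is May 15 2002.
June 2002 — 3rd Wednesday is Jun 19 2002.
July 2002 — 3rd Wednesday is Jul 17 2002.
3rd Wednesday of August 2002: Aug 21 2002.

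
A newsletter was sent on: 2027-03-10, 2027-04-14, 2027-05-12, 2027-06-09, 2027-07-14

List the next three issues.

These are Wednesdays at 28- or 35-day spacing (35, 28, 28, 35).
The pattern: 2nd Wednesday of the month.
August 2027 — 2nd Wednesday is 2027-08-11.
September 2027 — 2nd Wednesday is 2027-09-08.
2nd Wednesday of October 2027: 2027-10-13.

2027-08-11, 2027-09-08, 2027-10-13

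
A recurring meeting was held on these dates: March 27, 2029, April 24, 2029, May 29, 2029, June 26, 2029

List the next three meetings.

July 31, 2029; August 28, 2029; September 25, 2029

All Tuesdays; the gaps (28, 35, 28) vary with month length.
This is the last Tuesday of each month.
July 2029 ends with Tuesday July 31, 2029.
August 2029 ends with Tuesday August 28, 2029.
Last Tuesday of September 2029: September 25, 2029.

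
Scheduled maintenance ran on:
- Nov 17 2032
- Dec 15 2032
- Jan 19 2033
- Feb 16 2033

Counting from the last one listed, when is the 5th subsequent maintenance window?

These are Wednesdays at 28- or 35-day spacing (28, 35, 28).
The pattern: 3rd Wednesday of the month.
3rd Wednesday of March 2033: Mar 16 2033.
3rd Wednesday of April 2033: Apr 20 2033.
3rd Wednesday of May 2033: May 18 2033.
June 2033 — 3rd Wednesday is Jun 15 2033.
July 2033 — 3rd Wednesday is Jul 20 2033.

Jul 20 2033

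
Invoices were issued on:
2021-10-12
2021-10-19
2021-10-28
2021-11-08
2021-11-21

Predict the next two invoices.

2021-12-06, 2021-12-23

Intervals are 7, 9, 11, 13 days — an arithmetic progression with common difference 2.
Next gap: 15 days. 2021-11-21 + 15 days = 2021-12-06.
Next gap: 17 days. 2021-12-06 + 17 days = 2021-12-23.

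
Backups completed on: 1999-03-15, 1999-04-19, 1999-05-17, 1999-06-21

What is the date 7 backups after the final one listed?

2000-01-17

All dates are Mondays, 35, 28, 35 days apart.
Specifically, the 3rd Monday of each month.
July 1999 — 3rd Monday is 1999-07-19.
3rd Monday of August 1999: 1999-08-16.
September 1999 — 3rd Monday is 1999-09-20.
3rd Monday of October 1999: 1999-10-18.
3rd Monday of November 1999: 1999-11-15.
December 1999 — 3rd Monday is 1999-12-20.
3rd Monday of January 2000: 2000-01-17.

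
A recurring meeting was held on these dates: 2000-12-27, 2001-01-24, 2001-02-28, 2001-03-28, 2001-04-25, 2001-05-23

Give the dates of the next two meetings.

These are Wednesdays at 28- or 35-day spacing (28, 35, 28, 28, 28).
The pattern: 4th Wednesday of the month.
4th Wednesday of June 2001: 2001-06-27.
4th Wednesday of July 2001: 2001-07-25.

2001-06-27, 2001-07-25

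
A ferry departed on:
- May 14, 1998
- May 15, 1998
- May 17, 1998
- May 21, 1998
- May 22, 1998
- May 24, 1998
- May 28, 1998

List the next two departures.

May 29, 1998; May 31, 1998

Gaps: 1, 2, 4, 1, 2, 4 days — not constant, but cyclic with period 3.
The events fall on every Thursday, Friday and Sunday.
Next Friday: May 29, 1998.
Next Sunday: May 31, 1998.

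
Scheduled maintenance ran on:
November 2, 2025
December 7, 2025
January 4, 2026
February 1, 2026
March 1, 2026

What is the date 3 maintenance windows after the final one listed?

All dates are Sundays, 35, 28, 28, 28 days apart.
Specifically, the 1st Sunday of each month.
1st Sunday of April 2026: April 5, 2026.
1st Sunday of May 2026: May 3, 2026.
June 2026 — 1st Sunday is June 7, 2026.

June 7, 2026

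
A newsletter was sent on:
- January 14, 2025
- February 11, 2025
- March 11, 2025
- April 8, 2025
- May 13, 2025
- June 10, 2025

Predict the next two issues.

July 8, 2025; August 12, 2025

All dates are Tuesdays, 28, 28, 28, 35, 28 days apart.
Specifically, the 2nd Tuesday of each month.
2nd Tuesday of July 2025: July 8, 2025.
2nd Tuesday of August 2025: August 12, 2025.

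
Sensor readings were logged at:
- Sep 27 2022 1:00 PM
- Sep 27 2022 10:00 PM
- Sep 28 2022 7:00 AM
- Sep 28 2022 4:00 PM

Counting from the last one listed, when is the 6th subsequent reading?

Spacing: 9, 9, 9 h — constant 9 h.
Sep 28 2022 4:00 PM + 9 h = Sep 29 2022 1:00 AM.
Sep 29 2022 1:00 AM + 9 h = Sep 29 2022 10:00 AM.
Sep 29 2022 10:00 AM + 9 h = Sep 29 2022 7:00 PM.
Sep 29 2022 7:00 PM + 9 h = Sep 30 2022 4:00 AM.
Sep 30 2022 4:00 AM + 9 h = Sep 30 2022 1:00 PM.
Sep 30 2022 1:00 PM + 9 h = Sep 30 2022 10:00 PM.

Sep 30 2022 10:00 PM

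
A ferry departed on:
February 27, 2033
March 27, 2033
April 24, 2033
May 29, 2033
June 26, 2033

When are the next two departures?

All Sundays; the gaps (28, 28, 35, 28) vary with month length.
This is the last Sunday of each month.
Last Sunday of July 2033: July 31, 2033.
August 2033 ends with Sunday August 28, 2033.

July 31, 2033; August 28, 2033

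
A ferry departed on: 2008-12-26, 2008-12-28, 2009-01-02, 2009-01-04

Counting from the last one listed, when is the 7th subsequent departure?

2009-01-30

Every event lands on a Friday or Sunday (gaps cycle 2, 5, 2).
So the schedule is: every Friday and Sunday.
The following Friday is 2009-01-09.
Next Sunday: 2009-01-11.
The following Friday is 2009-01-16.
Next Sunday: 2009-01-18.
The following Friday is 2009-01-23.
The following Sunday is 2009-01-25.
The following Friday is 2009-01-30.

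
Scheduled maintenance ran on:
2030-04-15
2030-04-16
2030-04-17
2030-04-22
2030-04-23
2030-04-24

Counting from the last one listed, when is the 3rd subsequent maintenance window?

2030-05-01

Every event lands on a Monday or Tuesday or Wednesday (gaps cycle 1, 1, 5, 1, 1).
So the schedule is: every Monday, Tuesday and Wednesday.
Next Monday: 2030-04-29.
Next Tuesday: 2030-04-30.
Next Wednesday: 2030-05-01.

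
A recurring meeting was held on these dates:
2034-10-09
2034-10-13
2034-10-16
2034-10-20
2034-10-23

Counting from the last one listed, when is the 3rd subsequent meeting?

Gaps: 4, 3, 4, 3 days — not constant, but cyclic with period 2.
The events fall on every Monday and Friday.
Next Friday: 2034-10-27.
The following Monday is 2034-10-30.
The following Friday is 2034-11-03.

2034-11-03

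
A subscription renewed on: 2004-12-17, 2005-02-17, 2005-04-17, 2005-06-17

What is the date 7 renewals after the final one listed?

2006-08-17

The day-of-month is always 17 (62, 59, 61 days between events).
So this recurs on the 17th of every 2 months.
Next: August 2005 → 2005-08-17.
Next: October 2005 → 2005-10-17.
Next: December 2005 → 2005-12-17.
Next: February 2006 → 2006-02-17.
Next: April 2006 → 2006-04-17.
Next: June 2006 → 2006-06-17.
Next: August 2006 → 2006-08-17.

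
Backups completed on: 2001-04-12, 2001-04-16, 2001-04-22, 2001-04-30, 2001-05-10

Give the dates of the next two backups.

2001-05-22, 2001-06-05

Gaps: 4, 6, 8, 10 days — each gap is 2 larger than the previous one.
Next gap: 12 days. 2001-05-10 + 12 days = 2001-05-22.
Next gap: 14 days. 2001-05-22 + 14 days = 2001-06-05.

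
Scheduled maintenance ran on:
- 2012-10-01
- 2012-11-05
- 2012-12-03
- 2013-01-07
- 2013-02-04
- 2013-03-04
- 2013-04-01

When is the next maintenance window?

2013-05-06

Gaps: 35, 28, 35, 28, 28, 28 days — a mix of 28 and 35. Every date is a Monday.
Each is the 1st Monday of its month.
May 2013 — 1st Monday is 2013-05-06.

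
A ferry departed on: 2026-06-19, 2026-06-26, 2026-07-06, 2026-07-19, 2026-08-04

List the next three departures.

Intervals are 7, 10, 13, 16 days — an arithmetic progression with common difference 3.
Next gap: 19 days. 2026-08-04 + 19 days = 2026-08-23.
Next gap: 22 days. 2026-08-23 + 22 days = 2026-09-14.
Next gap: 25 days. 2026-09-14 + 25 days = 2026-10-09.

2026-08-23, 2026-09-14, 2026-10-09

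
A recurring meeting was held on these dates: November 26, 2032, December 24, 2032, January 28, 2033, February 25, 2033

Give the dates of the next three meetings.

These are Fridays at 28- or 35-day spacing (28, 35, 28).
The pattern: 4th Friday of the month.
4th Friday of March 2033: March 25, 2033.
4th Friday of April 2033: April 22, 2033.
May 2033 — 4th Friday is May 27, 2033.

March 25, 2033; April 22, 2033; May 27, 2033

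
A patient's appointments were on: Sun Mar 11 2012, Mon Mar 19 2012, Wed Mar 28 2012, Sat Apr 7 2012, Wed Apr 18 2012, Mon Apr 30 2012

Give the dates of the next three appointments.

Sun May 13 2012, Sun May 27 2012, Mon Jun 11 2012

The spacing grows by 1 each time: 8, 9, 10, 11, 12 days.
Next gap: 13 days. Mon Apr 30 2012 + 13 days = Sun May 13 2012.
Next gap: 14 days. Sun May 13 2012 + 14 days = Sun May 27 2012.
Next gap: 15 days. Sun May 27 2012 + 15 days = Mon Jun 11 2012.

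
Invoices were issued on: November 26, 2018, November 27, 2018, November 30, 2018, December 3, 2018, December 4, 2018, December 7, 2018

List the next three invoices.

December 10, 2018; December 11, 2018; December 14, 2018

Every event lands on a Monday or Tuesday or Friday (gaps cycle 1, 3, 3, 1, 3).
So the schedule is: every Monday, Tuesday and Friday.
Next Monday: December 10, 2018.
The following Tuesday is December 11, 2018.
Next Friday: December 14, 2018.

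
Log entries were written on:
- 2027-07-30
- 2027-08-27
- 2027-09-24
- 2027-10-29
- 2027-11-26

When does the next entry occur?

All Fridays; the gaps (28, 28, 35, 28) vary with month length.
This is the last Friday of each month.
December 2027 ends with Friday 2027-12-31.

2027-12-31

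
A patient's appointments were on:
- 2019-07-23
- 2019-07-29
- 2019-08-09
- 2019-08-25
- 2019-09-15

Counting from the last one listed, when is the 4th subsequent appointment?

2020-01-27

The spacing grows by 5 each time: 6, 11, 16, 21 days.
Next gap: 26 days. 2019-09-15 + 26 days = 2019-10-11.
Next gap: 31 days. 2019-10-11 + 31 days = 2019-11-11.
Next gap: 36 days. 2019-11-11 + 36 days = 2019-12-17.
Next gap: 41 days. 2019-12-17 + 41 days = 2020-01-27.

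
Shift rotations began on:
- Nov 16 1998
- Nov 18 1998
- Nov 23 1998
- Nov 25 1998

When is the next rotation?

Nov 30 1998

Gaps: 2, 5, 2 days — not constant, but cyclic with period 2.
The events fall on every Monday and Wednesday.
Next Monday: Nov 30 1998.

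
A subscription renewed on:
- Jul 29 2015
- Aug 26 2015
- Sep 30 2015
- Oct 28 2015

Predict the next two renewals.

Nov 25 2015, Dec 30 2015

Every date is a Wednesday; gaps 28, 35, 28 days.
Each is the last Wednesday of its month (at least one falls on the 29th or later, ruling out '4th Wednesday').
Last Wednesday of November 2015: Nov 25 2015.
December 2015 ends with Wednesday Dec 30 2015.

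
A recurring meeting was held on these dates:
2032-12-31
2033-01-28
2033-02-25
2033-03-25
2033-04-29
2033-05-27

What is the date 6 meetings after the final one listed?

2033-11-25

These are Fridays with 28, 28, 28, 35, 28-day gaps.
Each is the final Friday of its month — 2032-12-31 is past the 28th, so '4th Friday' doesn't fit.
June 2033 ends with Friday 2033-06-24.
Last Friday of July 2033: 2033-07-29.
August 2033 ends with Friday 2033-08-26.
September 2033 ends with Friday 2033-09-30.
October 2033 ends with Friday 2033-10-28.
November 2033 ends with Friday 2033-11-25.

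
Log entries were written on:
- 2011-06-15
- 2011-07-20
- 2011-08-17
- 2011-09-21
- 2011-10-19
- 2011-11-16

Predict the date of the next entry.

2011-12-21

These are Wednesdays at 28- or 35-day spacing (35, 28, 35, 28, 28).
The pattern: 3rd Wednesday of the month.
3rd Wednesday of December 2011: 2011-12-21.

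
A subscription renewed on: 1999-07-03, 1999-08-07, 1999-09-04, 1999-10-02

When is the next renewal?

1999-11-06

These are Saturdays at 28- or 35-day spacing (35, 28, 28).
The pattern: 1st Saturday of the month.
1st Saturday of November 1999: 1999-11-06.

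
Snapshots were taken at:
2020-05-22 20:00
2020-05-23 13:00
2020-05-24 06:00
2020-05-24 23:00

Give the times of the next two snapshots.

2020-05-25 16:00, 2020-05-26 09:00

Spacing: 17, 17, 17 h — constant 17 h.
2020-05-24 23:00 + 17 h = 2020-05-25 16:00.
2020-05-25 16:00 + 17 h = 2020-05-26 09:00.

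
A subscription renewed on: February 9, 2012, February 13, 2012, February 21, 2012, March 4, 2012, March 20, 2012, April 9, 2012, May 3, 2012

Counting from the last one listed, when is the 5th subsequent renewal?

October 30, 2012

Intervals are 4, 8, 12, 16, 20, 24 days — an arithmetic progression with common difference 4.
Next gap: 28 days. May 3, 2012 + 28 days = May 31, 2012.
Next gap: 32 days. May 31, 2012 + 32 days = July 2, 2012.
Next gap: 36 days. July 2, 2012 + 36 days = August 7, 2012.
Next gap: 40 days. August 7, 2012 + 40 days = September 16, 2012.
Next gap: 44 days. September 16, 2012 + 44 days = October 30, 2012.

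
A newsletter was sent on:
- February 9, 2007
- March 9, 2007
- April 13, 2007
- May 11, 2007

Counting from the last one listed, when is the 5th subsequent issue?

October 12, 2007

These are Fridays at 28- or 35-day spacing (28, 35, 28).
The pattern: 2nd Friday of the month.
June 2007 — 2nd Friday is June 8, 2007.
July 2007 — 2nd Friday is July 13, 2007.
2nd Friday of August 2007: August 10, 2007.
September 2007 — 2nd Friday is September 14, 2007.
2nd Friday of October 2007: October 12, 2007.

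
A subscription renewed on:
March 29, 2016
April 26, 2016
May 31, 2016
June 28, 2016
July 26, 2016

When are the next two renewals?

August 30, 2016; September 27, 2016

Every date is a Tuesday; gaps 28, 35, 28, 28 days.
Each is the last Tuesday of its month (at least one falls on the 29th or later, ruling out '4th Tuesday').
August 2016 ends with Tuesday August 30, 2016.
September 2016 ends with Tuesday September 27, 2016.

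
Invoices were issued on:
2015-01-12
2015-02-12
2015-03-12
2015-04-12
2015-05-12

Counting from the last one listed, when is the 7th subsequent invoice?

The day-of-month is always 12 (31, 28, 31, 30 days between events).
So this recurs on the 12th of each month.
June 2015: 2015-06-12.
Next: July 2015 → 2015-07-12.
Next: August 2015 → 2015-08-12.
September 2015: 2015-09-12.
Next: October 2015 → 2015-10-12.
Next: November 2015 → 2015-11-12.
December 2015: 2015-12-12.

2015-12-12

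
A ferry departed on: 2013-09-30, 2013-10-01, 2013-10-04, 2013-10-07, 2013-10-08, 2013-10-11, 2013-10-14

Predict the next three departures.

2013-10-15, 2013-10-18, 2013-10-21

The gap pattern 1, 3, 3, 1, 3, 3 repeats every 3 events.
These are the Mondays, Tuesdays and Fridays of each week.
Next Tuesday: 2013-10-15.
The following Friday is 2013-10-18.
The following Monday is 2013-10-21.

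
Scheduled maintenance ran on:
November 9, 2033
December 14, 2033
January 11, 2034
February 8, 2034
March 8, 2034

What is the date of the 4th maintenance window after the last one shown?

All dates are Wednesdays, 35, 28, 28, 28 days apart.
Specifically, the 2nd Wednesday of each month.
April 2034 — 2nd Wednesday is April 12, 2034.
May 2034 — 2nd Wednesday is May 10, 2034.
June 2034 — 2nd Wednesday is June 14, 2034.
2nd Wednesday of July 2034: July 12, 2034.

July 12, 2034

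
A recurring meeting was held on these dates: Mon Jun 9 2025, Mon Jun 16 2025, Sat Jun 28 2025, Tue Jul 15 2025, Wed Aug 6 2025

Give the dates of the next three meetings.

The spacing grows by 5 each time: 7, 12, 17, 22 days.
Next gap: 27 days. Wed Aug 6 2025 + 27 days = Tue Sep 2 2025.
Next gap: 32 days. Tue Sep 2 2025 + 32 days = Sat Oct 4 2025.
Next gap: 37 days. Sat Oct 4 2025 + 37 days = Mon Nov 10 2025.

Tue Sep 2 2025, Sat Oct 4 2025, Mon Nov 10 2025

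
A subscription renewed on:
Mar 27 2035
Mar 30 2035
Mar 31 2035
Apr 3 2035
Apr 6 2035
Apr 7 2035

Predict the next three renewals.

Apr 10 2035, Apr 13 2035, Apr 14 2035

Every event lands on a Tuesday or Friday or Saturday (gaps cycle 3, 1, 3, 3, 1).
So the schedule is: every Tuesday, Friday and Saturday.
Next Tuesday: Apr 10 2035.
The following Friday is Apr 13 2035.
The following Saturday is Apr 14 2035.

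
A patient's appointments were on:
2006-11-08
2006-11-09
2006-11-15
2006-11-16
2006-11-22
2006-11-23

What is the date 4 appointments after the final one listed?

2006-12-07

The gap pattern 1, 6, 1, 6, 1 repeats every 2 events.
These are the Wednesdays and Thursdays of each week.
Next Wednesday: 2006-11-29.
Next Thursday: 2006-11-30.
The following Wednesday is 2006-12-06.
The following Thursday is 2006-12-07.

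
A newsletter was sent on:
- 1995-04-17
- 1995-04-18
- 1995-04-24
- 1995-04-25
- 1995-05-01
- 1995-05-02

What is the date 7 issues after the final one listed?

Every event lands on a Monday or Tuesday (gaps cycle 1, 6, 1, 6, 1).
So the schedule is: every Monday and Tuesday.
The following Monday is 1995-05-08.
The following Tuesday is 1995-05-09.
The following Monday is 1995-05-15.
Next Tuesday: 1995-05-16.
Next Monday: 1995-05-22.
The following Tuesday is 1995-05-23.
The following Monday is 1995-05-29.

1995-05-29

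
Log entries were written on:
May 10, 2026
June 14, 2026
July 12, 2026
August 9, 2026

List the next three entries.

These are Sundays at 28- or 35-day spacing (35, 28, 28).
The pattern: 2nd Sunday of the month.
2nd Sunday of September 2026: September 13, 2026.
October 2026 — 2nd Sunday is October 11, 2026.
2nd Sunday of November 2026: November 8, 2026.

September 13, 2026; October 11, 2026; November 8, 2026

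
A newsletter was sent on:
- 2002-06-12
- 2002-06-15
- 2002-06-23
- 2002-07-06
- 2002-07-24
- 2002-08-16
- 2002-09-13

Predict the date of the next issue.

Intervals are 3, 8, 13, 18, 23, 28 days — an arithmetic progression with common difference 5.
Next gap: 33 days. 2002-09-13 + 33 days = 2002-10-16.

2002-10-16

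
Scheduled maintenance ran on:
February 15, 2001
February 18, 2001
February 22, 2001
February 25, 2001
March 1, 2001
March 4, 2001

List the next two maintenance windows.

March 8, 2001; March 11, 2001

Every event lands on a Thursday or Sunday (gaps cycle 3, 4, 3, 4, 3).
So the schedule is: every Thursday and Sunday.
Next Thursday: March 8, 2001.
The following Sunday is March 11, 2001.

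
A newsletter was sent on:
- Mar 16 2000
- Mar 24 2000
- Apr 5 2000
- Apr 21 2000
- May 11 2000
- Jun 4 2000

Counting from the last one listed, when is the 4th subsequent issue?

The spacing grows by 4 each time: 8, 12, 16, 20, 24 days.
Next gap: 28 days. Jun 4 2000 + 28 days = Jul 2 2000.
Next gap: 32 days. Jul 2 2000 + 32 days = Aug 3 2000.
Next gap: 36 days. Aug 3 2000 + 36 days = Sep 8 2000.
Next gap: 40 days. Sep 8 2000 + 40 days = Oct 18 2000.

Oct 18 2000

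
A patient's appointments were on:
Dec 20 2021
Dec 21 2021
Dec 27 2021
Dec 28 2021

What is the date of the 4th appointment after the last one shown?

Jan 11 2022

Every event lands on a Monday or Tuesday (gaps cycle 1, 6, 1).
So the schedule is: every Monday and Tuesday.
The following Monday is Jan 3 2022.
Next Tuesday: Jan 4 2022.
The following Monday is Jan 10 2022.
The following Tuesday is Jan 11 2022.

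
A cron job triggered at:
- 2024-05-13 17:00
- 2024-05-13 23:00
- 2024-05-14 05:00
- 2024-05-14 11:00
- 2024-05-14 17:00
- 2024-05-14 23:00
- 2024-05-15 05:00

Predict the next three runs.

Gaps: 6, 6, 6, 6, 6, 6 hours — each event is 6 hours after the previous one.
2024-05-15 05:00 + 6 h = 2024-05-15 11:00.
2024-05-15 11:00 + 6 h = 2024-05-15 17:00.
2024-05-15 17:00 + 6 h = 2024-05-15 23:00.

2024-05-15 11:00, 2024-05-15 17:00, 2024-05-15 23:00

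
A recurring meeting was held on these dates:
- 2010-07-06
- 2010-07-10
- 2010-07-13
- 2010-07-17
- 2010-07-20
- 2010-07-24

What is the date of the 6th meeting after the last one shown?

Every event lands on a Tuesday or Saturday (gaps cycle 4, 3, 4, 3, 4).
So the schedule is: every Tuesday and Saturday.
The following Tuesday is 2010-07-27.
Next Saturday: 2010-07-31.
Next Tuesday: 2010-08-03.
The following Saturday is 2010-08-07.
Next Tuesday: 2010-08-10.
Next Saturday: 2010-08-14.

2010-08-14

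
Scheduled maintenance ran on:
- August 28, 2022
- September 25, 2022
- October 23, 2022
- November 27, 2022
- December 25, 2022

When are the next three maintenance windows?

Gaps: 28, 28, 35, 28 days — a mix of 28 and 35. Every date is a Sunday.
Each is the 4th Sunday of its month.
January 2023 — 4th Sunday is January 22, 2023.
February 2023 — 4th Sunday is February 26, 2023.
March 2023 — 4th Sunday is March 26, 2023.

January 22, 2023; February 26, 2023; March 26, 2023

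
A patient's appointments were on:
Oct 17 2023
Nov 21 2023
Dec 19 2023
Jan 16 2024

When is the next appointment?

Feb 20 2024

All dates are Tuesdays, 35, 28, 28 days apart.
Specifically, the 3rd Tuesday of each month.
3rd Tuesday of February 2024: Feb 20 2024.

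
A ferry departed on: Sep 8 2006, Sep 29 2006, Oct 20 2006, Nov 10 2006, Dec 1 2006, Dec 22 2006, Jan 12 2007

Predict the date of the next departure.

Feb 2 2007

Gaps between consecutive events: 21, 21, 21, 21, 21, 21 days — a constant 21-day interval.
Jan 12 2007 + 21 days = Feb 2 2007.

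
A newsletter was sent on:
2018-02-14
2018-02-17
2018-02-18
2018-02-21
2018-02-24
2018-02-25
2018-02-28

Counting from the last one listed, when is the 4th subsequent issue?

2018-03-10

The gap pattern 3, 1, 3, 3, 1, 3 repeats every 3 events.
These are the Wednesdays, Saturdays and Sundays of each week.
The following Saturday is 2018-03-03.
Next Sunday: 2018-03-04.
Next Wednesday: 2018-03-07.
Next Saturday: 2018-03-10.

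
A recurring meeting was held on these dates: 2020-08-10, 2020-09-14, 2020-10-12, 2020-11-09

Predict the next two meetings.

2020-12-14, 2021-01-11

Gaps: 35, 28, 28 days — a mix of 28 and 35. Every date is a Monday.
Each is the 2nd Monday of its month.
2nd Monday of December 2020: 2020-12-14.
January 2021 — 2nd Monday is 2021-01-11.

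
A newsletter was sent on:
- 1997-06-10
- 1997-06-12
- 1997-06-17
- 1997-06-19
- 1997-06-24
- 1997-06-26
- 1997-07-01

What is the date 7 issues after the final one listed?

Every event lands on a Tuesday or Thursday (gaps cycle 2, 5, 2, 5, 2, 5).
So the schedule is: every Tuesday and Thursday.
The following Thursday is 1997-07-03.
Next Tuesday: 1997-07-08.
The following Thursday is 1997-07-10.
Next Tuesday: 1997-07-15.
The following Thursday is 1997-07-17.
Next Tuesday: 1997-07-22.
The following Thursday is 1997-07-24.

1997-07-24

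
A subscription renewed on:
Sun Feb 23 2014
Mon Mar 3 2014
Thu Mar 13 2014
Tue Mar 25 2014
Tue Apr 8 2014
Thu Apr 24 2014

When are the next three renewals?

Gaps: 8, 10, 12, 14, 16 days — each gap is 2 larger than the previous one.
Next gap: 18 days. Thu Apr 24 2014 + 18 days = Mon May 12 2014.
Next gap: 20 days. Mon May 12 2014 + 20 days = Sun Jun 1 2014.
Next gap: 22 days. Sun Jun 1 2014 + 22 days = Mon Jun 23 2014.

Mon May 12 2014, Sun Jun 1 2014, Mon Jun 23 2014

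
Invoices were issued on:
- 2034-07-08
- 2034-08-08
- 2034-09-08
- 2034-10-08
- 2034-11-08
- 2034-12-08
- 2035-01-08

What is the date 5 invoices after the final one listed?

2035-06-08

Gaps: 31, 31, 30, 31, 30, 31 days — not constant. Every event is on the 8th of the month.
Pattern: the 8th of each month.
February 2035: 2035-02-08.
March 2035: 2035-03-08.
April 2035: 2035-04-08.
Next: May 2035 → 2035-05-08.
June 2035: 2035-06-08.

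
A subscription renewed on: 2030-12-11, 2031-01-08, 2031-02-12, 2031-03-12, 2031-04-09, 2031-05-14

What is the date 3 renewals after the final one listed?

2031-08-13

Gaps: 28, 35, 28, 28, 35 days — a mix of 28 and 35. Every date is a Wednesday.
Each is the 2nd Wednesday of its month.
June 2031 — 2nd Wednesday is 2031-06-11.
2nd Wednesday of July 2031: 2031-07-09.
August 2031 — 2nd Wednesday is 2031-08-13.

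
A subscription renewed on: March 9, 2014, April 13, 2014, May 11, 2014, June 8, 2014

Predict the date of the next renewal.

July 13, 2014

All dates are Sundays, 35, 28, 28 days apart.
Specifically, the 2nd Sunday of each month.
July 2014 — 2nd Sunday is July 13, 2014.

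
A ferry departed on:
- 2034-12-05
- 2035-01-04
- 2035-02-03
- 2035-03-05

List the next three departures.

The spacing is 30, 30, 30 days — always 30 days.
2035-03-05 + 30 days = 2035-04-04.
2035-04-04 + 30 days = 2035-05-04.
2035-05-04 + 30 days = 2035-06-03.

2035-04-04, 2035-05-04, 2035-06-03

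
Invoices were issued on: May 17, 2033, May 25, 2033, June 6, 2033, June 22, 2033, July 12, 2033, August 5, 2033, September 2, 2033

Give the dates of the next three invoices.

The spacing grows by 4 each time: 8, 12, 16, 20, 24, 28 days.
Next gap: 32 days. September 2, 2033 + 32 days = October 4, 2033.
Next gap: 36 days. October 4, 2033 + 36 days = November 9, 2033.
Next gap: 40 days. November 9, 2033 + 40 days = December 19, 2033.

October 4, 2033; November 9, 2033; December 19, 2033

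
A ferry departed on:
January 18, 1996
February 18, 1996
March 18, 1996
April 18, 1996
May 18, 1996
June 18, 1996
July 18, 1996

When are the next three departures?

August 18, 1996; September 18, 1996; October 18, 1996

The day-of-month is always 18 (31, 29, 31, 30, 31, 30 days between events).
So this recurs on the 18th of each month.
August 1996: August 18, 1996.
Next: September 1996 → September 18, 1996.
October 1996: October 18, 1996.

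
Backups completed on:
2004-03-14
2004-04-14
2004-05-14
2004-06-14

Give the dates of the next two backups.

Gaps: 31, 30, 31 days — not constant. Every event is on the 14th of the month.
Pattern: the 14th of each month.
Next: July 2004 → 2004-07-14.
Next: August 2004 → 2004-08-14.

2004-07-14, 2004-08-14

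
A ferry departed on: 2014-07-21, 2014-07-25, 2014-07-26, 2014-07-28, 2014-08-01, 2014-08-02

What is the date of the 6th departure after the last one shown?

Gaps: 4, 1, 2, 4, 1 days — not constant, but cyclic with period 3.
The events fall on every Monday, Friday and Saturday.
Next Monday: 2014-08-04.
The following Friday is 2014-08-08.
Next Saturday: 2014-08-09.
The following Monday is 2014-08-11.
Next Friday: 2014-08-15.
Next Saturday: 2014-08-16.

2014-08-16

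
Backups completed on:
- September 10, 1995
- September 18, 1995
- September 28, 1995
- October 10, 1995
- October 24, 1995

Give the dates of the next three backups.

The spacing grows by 2 each time: 8, 10, 12, 14 days.
Next gap: 16 days. October 24, 1995 + 16 days = November 9, 1995.
Next gap: 18 days. November 9, 1995 + 18 days = November 27, 1995.
Next gap: 20 days. November 27, 1995 + 20 days = December 17, 1995.

November 9, 1995; November 27, 1995; December 17, 1995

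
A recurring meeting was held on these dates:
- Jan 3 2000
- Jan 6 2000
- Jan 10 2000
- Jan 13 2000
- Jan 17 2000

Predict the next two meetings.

The gap pattern 3, 4, 3, 4 repeats every 2 events.
These are the Mondays and Thursdays of each week.
Next Thursday: Jan 20 2000.
Next Monday: Jan 24 2000.

Jan 20 2000, Jan 24 2000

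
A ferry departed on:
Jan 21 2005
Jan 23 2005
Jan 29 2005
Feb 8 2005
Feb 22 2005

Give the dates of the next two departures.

Mar 12 2005, Apr 3 2005

Gaps: 2, 6, 10, 14 days — each gap is 4 larger than the previous one.
Next gap: 18 days. Feb 22 2005 + 18 days = Mar 12 2005.
Next gap: 22 days. Mar 12 2005 + 22 days = Apr 3 2005.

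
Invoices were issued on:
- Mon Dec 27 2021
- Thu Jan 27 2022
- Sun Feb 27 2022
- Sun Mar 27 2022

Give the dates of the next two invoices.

Wed Apr 27 2022, Fri May 27 2022

Each date is the 27th; the gaps (31, 31, 28) track the month lengths.
The rule is the 27th of each month.
April 2022: Wed Apr 27 2022.
Next: May 2022 → Fri May 27 2022.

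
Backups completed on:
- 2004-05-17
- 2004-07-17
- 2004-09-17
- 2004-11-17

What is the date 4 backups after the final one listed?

Each date is the 17th; the gaps (61, 62, 61) track the month lengths.
The rule is the 17th of every 2 months.
January 2005: 2005-01-17.
Next: March 2005 → 2005-03-17.
Next: May 2005 → 2005-05-17.
Next: July 2005 → 2005-07-17.

2005-07-17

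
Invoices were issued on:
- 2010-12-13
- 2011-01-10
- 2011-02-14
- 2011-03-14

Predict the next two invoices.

All dates are Mondays, 28, 35, 28 days apart.
Specifically, the 2nd Monday of each month.
2nd Monday of April 2011: 2011-04-11.
May 2011 — 2nd Monday is 2011-05-09.

2011-04-11, 2011-05-09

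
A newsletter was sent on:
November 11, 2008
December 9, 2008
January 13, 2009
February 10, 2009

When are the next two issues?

March 10, 2009; April 14, 2009

Gaps: 28, 35, 28 days — a mix of 28 and 35. Every date is a Tuesday.
Each is the 2nd Tuesday of its month.
2nd Tuesday of March 2009: March 10, 2009.
2nd Tuesday of April 2009: April 14, 2009.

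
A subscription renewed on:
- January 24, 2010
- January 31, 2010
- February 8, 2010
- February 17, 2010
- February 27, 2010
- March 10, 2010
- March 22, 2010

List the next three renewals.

April 4, 2010; April 18, 2010; May 3, 2010

The spacing grows by 1 each time: 7, 8, 9, 10, 11, 12 days.
Next gap: 13 days. March 22, 2010 + 13 days = April 4, 2010.
Next gap: 14 days. April 4, 2010 + 14 days = April 18, 2010.
Next gap: 15 days. April 18, 2010 + 15 days = May 3, 2010.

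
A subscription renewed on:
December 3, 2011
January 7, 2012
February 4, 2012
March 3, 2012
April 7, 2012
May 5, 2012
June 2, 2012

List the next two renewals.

All dates are Saturdays, 35, 28, 28, 35, 28, 28 days apart.
Specifically, the 1st Saturday of each month.
July 2012 — 1st Saturday is July 7, 2012.
August 2012 — 1st Saturday is August 4, 2012.

July 7, 2012; August 4, 2012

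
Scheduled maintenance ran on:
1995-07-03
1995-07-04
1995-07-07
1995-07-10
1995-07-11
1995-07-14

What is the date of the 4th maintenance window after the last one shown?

The gap pattern 1, 3, 3, 1, 3 repeats every 3 events.
These are the Mondays, Tuesdays and Fridays of each week.
The following Monday is 1995-07-17.
Next Tuesday: 1995-07-18.
Next Friday: 1995-07-21.
The following Monday is 1995-07-24.

1995-07-24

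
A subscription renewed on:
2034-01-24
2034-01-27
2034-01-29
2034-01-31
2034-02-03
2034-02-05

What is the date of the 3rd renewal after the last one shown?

2034-02-12

Gaps: 3, 2, 2, 3, 2 days — not constant, but cyclic with period 3.
The events fall on every Tuesday, Friday and Sunday.
The following Tuesday is 2034-02-07.
The following Friday is 2034-02-10.
Next Sunday: 2034-02-12.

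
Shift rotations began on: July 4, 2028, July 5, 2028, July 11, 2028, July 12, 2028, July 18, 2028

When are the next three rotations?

July 19, 2028; July 25, 2028; July 26, 2028

Gaps: 1, 6, 1, 6 days — not constant, but cyclic with period 2.
The events fall on every Tuesday and Wednesday.
Next Wednesday: July 19, 2028.
Next Tuesday: July 25, 2028.
Next Wednesday: July 26, 2028.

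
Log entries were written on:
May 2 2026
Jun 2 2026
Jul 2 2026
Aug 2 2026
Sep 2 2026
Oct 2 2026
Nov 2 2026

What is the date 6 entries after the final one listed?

May 2 2027

The day-of-month is always 2 (31, 30, 31, 31, 30, 31 days between events).
So this recurs on the 2nd of each month.
December 2026: Dec 2 2026.
January 2027: Jan 2 2027.
Next: February 2027 → Feb 2 2027.
Next: March 2027 → Mar 2 2027.
April 2027: Apr 2 2027.
May 2027: May 2 2027.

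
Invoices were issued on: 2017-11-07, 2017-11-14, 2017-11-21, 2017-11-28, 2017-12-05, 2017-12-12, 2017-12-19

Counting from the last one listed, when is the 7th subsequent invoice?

2018-02-06

Gaps between consecutive events: 7, 7, 7, 7, 7, 7 days — a constant 7-day interval.
2017-12-19 + 7 days = 2017-12-26.
2017-12-26 + 7 days = 2018-01-02.
2018-01-02 + 7 days = 2018-01-09.
2018-01-09 + 7 days = 2018-01-16.
2018-01-16 + 7 days = 2018-01-23.
2018-01-23 + 7 days = 2018-01-30.
2018-01-30 + 7 days = 2018-02-06.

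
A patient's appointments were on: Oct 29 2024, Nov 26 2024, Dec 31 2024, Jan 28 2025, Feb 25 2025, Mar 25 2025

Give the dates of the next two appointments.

These are Tuesdays with 28, 35, 28, 28, 28-day gaps.
Each is the final Tuesday of its month — Oct 29 2024 is past the 28th, so '4th Tuesday' doesn't fit.
April 2025 ends with Tuesday Apr 29 2025.
Last Tuesday of May 2025: May 27 2025.

Apr 29 2025, May 27 2025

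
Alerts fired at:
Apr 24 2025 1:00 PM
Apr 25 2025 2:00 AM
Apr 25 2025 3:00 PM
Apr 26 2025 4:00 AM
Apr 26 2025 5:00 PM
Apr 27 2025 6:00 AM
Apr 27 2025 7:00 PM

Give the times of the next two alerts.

Apr 28 2025 8:00 AM, Apr 28 2025 9:00 PM

Spacing: 13, 13, 13, 13, 13, 13 h — constant 13 h.
Apr 27 2025 7:00 PM + 13 h = Apr 28 2025 8:00 AM.
Apr 28 2025 8:00 AM + 13 h = Apr 28 2025 9:00 PM.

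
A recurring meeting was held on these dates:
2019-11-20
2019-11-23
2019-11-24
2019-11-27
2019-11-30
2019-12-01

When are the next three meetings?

Gaps: 3, 1, 3, 3, 1 days — not constant, but cyclic with period 3.
The events fall on every Wednesday, Saturday and Sunday.
Next Wednesday: 2019-12-04.
The following Saturday is 2019-12-07.
Next Sunday: 2019-12-08.

2019-12-04, 2019-12-07, 2019-12-08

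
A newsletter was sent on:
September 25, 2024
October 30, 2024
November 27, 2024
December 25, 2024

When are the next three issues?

January 29, 2025; February 26, 2025; March 26, 2025

Every date is a Wednesday; gaps 35, 28, 28 days.
Each is the last Wednesday of its month (at least one falls on the 29th or later, ruling out '4th Wednesday').
Last Wednesday of January 2025: January 29, 2025.
February 2025 ends with Wednesday February 26, 2025.
March 2025 ends with Wednesday March 26, 2025.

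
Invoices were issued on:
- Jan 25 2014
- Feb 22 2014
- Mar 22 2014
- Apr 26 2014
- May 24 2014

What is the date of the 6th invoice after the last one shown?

These are Saturdays at 28- or 35-day spacing (28, 28, 35, 28).
The pattern: 4th Saturday of the month.
June 2014 — 4th Saturday is Jun 28 2014.
4th Saturday of July 2014: Jul 26 2014.
August 2014 — 4th Saturday is Aug 23 2014.
September 2014 — 4th Saturday is Sep 27 2014.
4th Saturday of October 2014: Oct 25 2014.
November 2014 — 4th Saturday is Nov 22 2014.

Nov 22 2014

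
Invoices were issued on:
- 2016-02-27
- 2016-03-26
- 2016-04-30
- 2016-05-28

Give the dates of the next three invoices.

2016-06-25, 2016-07-30, 2016-08-27

All Saturdays; the gaps (28, 35, 28) vary with month length.
This is the last Saturday of each month.
Last Saturday of June 2016: 2016-06-25.
Last Saturday of July 2016: 2016-07-30.
August 2016 ends with Saturday 2016-08-27.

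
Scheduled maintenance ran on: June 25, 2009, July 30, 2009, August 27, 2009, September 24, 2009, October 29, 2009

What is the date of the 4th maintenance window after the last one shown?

February 25, 2010

These are Thursdays with 35, 28, 28, 35-day gaps.
Each is the final Thursday of its month — July 30, 2009 is past the 28th, so '4th Thursday' doesn't fit.
November 2009 ends with Thursday November 26, 2009.
December 2009 ends with Thursday December 31, 2009.
January 2010 ends with Thursday January 28, 2010.
Last Thursday of February 2010: February 25, 2010.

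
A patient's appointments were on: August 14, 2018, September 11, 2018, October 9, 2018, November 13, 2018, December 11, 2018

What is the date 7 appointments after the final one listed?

July 9, 2019

These are Tuesdays at 28- or 35-day spacing (28, 28, 35, 28).
The pattern: 2nd Tuesday of the month.
January 2019 — 2nd Tuesday is January 8, 2019.
2nd Tuesday of February 2019: February 12, 2019.
March 2019 — 2nd Tuesday is March 12, 2019.
2nd Tuesday of April 2019: April 9, 2019.
2nd Tuesday of May 2019: May 14, 2019.
2nd Tuesday of June 2019: June 11, 2019.
2nd Tuesday of July 2019: July 9, 2019.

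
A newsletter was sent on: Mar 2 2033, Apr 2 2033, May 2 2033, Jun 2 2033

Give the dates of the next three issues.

Each date is the 2nd; the gaps (31, 30, 31) track the month lengths.
The rule is the 2nd of each month.
July 2033: Jul 2 2033.
Next: August 2033 → Aug 2 2033.
Next: September 2033 → Sep 2 2033.

Jul 2 2033, Aug 2 2033, Sep 2 2033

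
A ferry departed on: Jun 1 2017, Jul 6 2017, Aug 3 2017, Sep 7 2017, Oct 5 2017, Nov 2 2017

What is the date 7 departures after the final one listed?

Jun 7 2018

These are Thursdays at 28- or 35-day spacing (35, 28, 35, 28, 28).
The pattern: 1st Thursday of the month.
December 2017 — 1st Thursday is Dec 7 2017.
1st Thursday of January 2018: Jan 4 2018.
February 2018 — 1st Thursday is Feb 1 2018.
March 2018 — 1st Thursday is Mar 1 2018.
1st Thursday of April 2018: Apr 5 2018.
1st Thursday of May 2018: May 3 2018.
1st Thursday of June 2018: Jun 7 2018.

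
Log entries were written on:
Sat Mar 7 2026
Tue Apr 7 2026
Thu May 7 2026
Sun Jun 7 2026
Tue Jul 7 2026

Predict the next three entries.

Each date is the 7th; the gaps (31, 30, 31, 30) track the month lengths.
The rule is the 7th of each month.
August 2026: Fri Aug 7 2026.
Next: September 2026 → Mon Sep 7 2026.
October 2026: Wed Oct 7 2026.

Fri Aug 7 2026, Mon Sep 7 2026, Wed Oct 7 2026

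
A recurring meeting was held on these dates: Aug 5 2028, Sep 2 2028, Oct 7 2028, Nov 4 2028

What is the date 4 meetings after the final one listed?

Mar 3 2029

Gaps: 28, 35, 28 days — a mix of 28 and 35. Every date is a Saturday.
Each is the 1st Saturday of its month.
December 2028 — 1st Saturday is Dec 2 2028.
1st Saturday of January 2029: Jan 6 2029.
February 2029 — 1st Saturday is Feb 3 2029.
1st Saturday of March 2029: Mar 3 2029.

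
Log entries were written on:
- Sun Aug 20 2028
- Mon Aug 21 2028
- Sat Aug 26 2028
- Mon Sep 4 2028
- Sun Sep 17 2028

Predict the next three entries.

Intervals are 1, 5, 9, 13 days — an arithmetic progression with common difference 4.
Next gap: 17 days. Sun Sep 17 2028 + 17 days = Wed Oct 4 2028.
Next gap: 21 days. Wed Oct 4 2028 + 21 days = Wed Oct 25 2028.
Next gap: 25 days. Wed Oct 25 2028 + 25 days = Sun Nov 19 2028.

Wed Oct 4 2028, Wed Oct 25 2028, Sun Nov 19 2028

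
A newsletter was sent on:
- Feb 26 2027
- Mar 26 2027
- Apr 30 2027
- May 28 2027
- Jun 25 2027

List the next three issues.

Jul 30 2027, Aug 27 2027, Sep 24 2027

These are Fridays with 28, 35, 28, 28-day gaps.
Each is the final Friday of its month — Apr 30 2027 is past the 28th, so '4th Friday' doesn't fit.
July 2027 ends with Friday Jul 30 2027.
August 2027 ends with Friday Aug 27 2027.
Last Friday of September 2027: Sep 24 2027.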